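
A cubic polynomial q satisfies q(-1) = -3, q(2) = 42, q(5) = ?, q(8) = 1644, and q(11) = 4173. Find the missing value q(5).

The 4 known points determine the degree-3 polynomial uniquely.
Write q(u) = au^3 + bu^2 + cu + d. Substituting each data point gives a linear system:
  -a + b - c + d = -3
  8a + 4b + 2c + d = 42
  512a + 64b + 8c + d = 1644
  1331a + 121b + 11c + d = 4173
Solving the system yields a = 3, b = 1, c = 5, d = 4.
So q(u) = 3u³ + u² + 5u + 4.
Then q(5) = 429.

429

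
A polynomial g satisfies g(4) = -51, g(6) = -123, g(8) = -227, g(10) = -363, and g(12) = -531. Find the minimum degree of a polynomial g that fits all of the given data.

2

Forward differences of the values at x = 4, 6, 8, 10, 12:
  g  : -51  -123  -227  -363  -531
  Δ  : -72  -104  -136  -168
  Δ^2: -32  -32  -32
  Δ^3: 0  0
  Δ^4: 0
The second differences are constant (-32) and nonzero, while all higher differences vanish, so the minimal degree is 2.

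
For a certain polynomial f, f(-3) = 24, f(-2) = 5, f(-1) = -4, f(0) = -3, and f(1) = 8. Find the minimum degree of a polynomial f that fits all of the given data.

Forward differences of the values at s = -3, -2, -1, 0, 1:
  f  : 24  5  -4  -3  8
  Δ  : -19  -9  1  11
  Δ^2: 10  10  10
  Δ^3: 0  0
  Δ^4: 0
The second differences are constant (10) and nonzero, while all higher differences vanish, so the minimal degree is 2.

2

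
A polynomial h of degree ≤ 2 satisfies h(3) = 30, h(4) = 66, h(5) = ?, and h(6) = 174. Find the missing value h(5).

The 3 known points determine the degree-2 polynomial uniquely.
Write h(t) = at^2 + bt + c. Substituting each data point gives a linear system:
  9a + 3b + c = 30
  16a + 4b + c = 66
  36a + 6b + c = 174
Solving the system yields a = 6, b = -6, c = -6.
So h(t) = 6t² - 6t - 6.
Then h(5) = 114.

114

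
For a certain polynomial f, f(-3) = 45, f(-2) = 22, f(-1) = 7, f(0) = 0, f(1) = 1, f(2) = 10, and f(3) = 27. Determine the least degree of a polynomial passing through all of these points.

Forward differences of the values at t = -3, -2, -1, 0, 1, 2, 3:
  f  : 45  22  7  0  1  10  27
  Δ  : -23  -15  -7  1  9  17
  Δ^2: 8  8  8  8  8
  Δ^3: 0  0  0  0
  Δ^4: 0  0  0
  Δ^5: 0  0
  Δ^6: 0
The second differences are constant (8) and nonzero, while all higher differences vanish, so the minimal degree is 2.

2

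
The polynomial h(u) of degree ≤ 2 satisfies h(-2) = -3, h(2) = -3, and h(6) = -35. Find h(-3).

Using the Lagrange interpolation formula with nodes -2, 2, 6:
  L_0(u) = (u - 2)(u - 6) / 32
  L_1(u) = (u + 2)(u - 6) / -16
  L_2(u) = (u + 2)(u - 2) / 32
Then h(u) = -3·L_0(u) - 3·L_1(u) - 35·L_2(u).
Expanding and collecting terms gives h(u) = -u^2 + 1.
Evaluating at u = -3: h(-3) = -8.

-8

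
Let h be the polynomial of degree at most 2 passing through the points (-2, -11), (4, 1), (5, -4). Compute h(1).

4

Write h(x) = ax^2 + bx + c. Substituting each data point gives a linear system:
  4a - 2b + c = -11
  16a + 4b + c = 1
  25a + 5b + c = -4
Solving the system yields a = -1, b = 4, c = 1.
So h(x) = -x² + 4x + 1.
Then h(1) = 4.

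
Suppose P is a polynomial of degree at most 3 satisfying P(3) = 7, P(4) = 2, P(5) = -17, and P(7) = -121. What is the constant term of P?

Write P(t) = at^3 + bt^2 + ct + d. Substituting each data point gives a linear system:
  27a + 9b + 3c + d = 7
  64a + 16b + 4c + d = 2
  125a + 25b + 5c + d = -17
  343a + 49b + 7c + d = -121
Solving the system yields a = -1, b = 5, c = -3, d = -2.
So P(t) = -t^3 + 5t^2 - 3t - 2.
The constant term is -2.

-2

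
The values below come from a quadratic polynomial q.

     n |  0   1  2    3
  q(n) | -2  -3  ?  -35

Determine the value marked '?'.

-14

The 3 known points determine the degree-2 polynomial uniquely.
Write q(n) = an^2 + bn + c. Substituting each data point gives a linear system:
  c = -2
  a + b + c = -3
  9a + 3b + c = -35
Solving the system yields a = -5, b = 4, c = -2.
So q(n) = -5n^2 + 4n - 2.
Then q(2) = -14.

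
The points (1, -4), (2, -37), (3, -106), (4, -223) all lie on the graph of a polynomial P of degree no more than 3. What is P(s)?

Write P(s) = as^3 + bs^2 + cs + d. Substituting each data point gives a linear system:
  a + b + c + d = -4
  8a + 4b + 2c + d = -37
  27a + 9b + 3c + d = -106
  64a + 16b + 4c + d = -223
Solving the system yields a = -2, b = -6, c = -1, d = 5.
So P(s) = -2s³ - 6s² - s + 5.
Check: P(2) = -37. ✓

P(s) = -2s^3 - 6s^2 - s + 5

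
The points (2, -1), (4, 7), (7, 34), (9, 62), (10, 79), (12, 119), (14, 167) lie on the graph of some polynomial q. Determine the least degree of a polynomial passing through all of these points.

Divided differences on the nodes 2, 4, 7, 9, 10, 12, 14:
  order 0: -1  7  34  62  79  119  167
  order 1: 4  9  14  17  20  24
  order 2: 1  1  1  1  1
  order 3: 0  0  0  0
  order 4: 0  0  0
  order 5: 0  0
  order 6: 0
The order-2 divided differences are all 1 (nonzero) and every higher order vanishes, so the data lies on a polynomial of degree exactly 2.

2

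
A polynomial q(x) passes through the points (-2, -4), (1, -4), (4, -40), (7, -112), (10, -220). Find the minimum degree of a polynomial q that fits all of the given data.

2

Forward differences of the values at x = -2, 1, 4, 7, 10:
  q  : -4  -4  -40  -112  -220
  Δ  : 0  -36  -72  -108
  Δ^2: -36  -36  -36
  Δ^3: 0  0
  Δ^4: 0
The second differences are constant (-36) and nonzero, while all higher differences vanish, so the minimal degree is 2.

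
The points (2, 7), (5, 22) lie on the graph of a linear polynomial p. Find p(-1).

Write p(s) = as + b. Substituting each data point gives a linear system:
  2a + b = 7
  5a + b = 22
Solving the system yields a = 5, b = -3.
So p(s) = 5s - 3.
Then p(-1) = -8.

-8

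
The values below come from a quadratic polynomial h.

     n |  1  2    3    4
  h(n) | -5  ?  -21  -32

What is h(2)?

-12

On equispaced nodes a degree-2 polynomial has vanishing third forward difference, so
  - h(1) + 3·h(2) - 3·h(3) + h(4) = 0.
Substituting the known values and solving for h(2):
  3·h(2) = -36
  h(2) = -12.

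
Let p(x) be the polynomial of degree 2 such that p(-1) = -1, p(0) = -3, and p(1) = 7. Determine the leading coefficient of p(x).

Write p(x) = ax^2 + bx + c. Substituting each data point gives a linear system:
  a - b + c = -1
  c = -3
  a + b + c = 7
Solving the system yields a = 6, b = 4, c = -3.
So p(x) = 6x^2 + 4x - 3.
The leading coefficient is 6.

6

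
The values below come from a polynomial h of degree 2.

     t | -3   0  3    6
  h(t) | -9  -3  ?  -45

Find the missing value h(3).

-15

On equispaced nodes a degree-2 polynomial has vanishing third forward difference, so
  - h(-3) + 3·h(0) - 3·h(3) + h(6) = 0.
Substituting the known values and solving for h(3):
  -3·h(3) = 45
  h(3) = -15.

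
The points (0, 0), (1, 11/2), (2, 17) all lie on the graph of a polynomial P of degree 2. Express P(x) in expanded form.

P(x) = 3x^2 + (5/2)x

Write P(x) = ax^2 + bx + c. Substituting each data point gives a linear system:
  c = 0
  a + b + c = 11/2
  4a + 2b + c = 17
Solving the system yields a = 3, b = 5/2, c = 0.
So P(x) = 3x^2 + (5/2)x.
Check: P(0) = 0. ✓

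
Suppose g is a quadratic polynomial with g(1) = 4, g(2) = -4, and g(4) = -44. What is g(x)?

Write g(x) = ax^2 + bx + c. Substituting each data point gives a linear system:
  a + b + c = 4
  4a + 2b + c = -4
  16a + 4b + c = -44
Solving the system yields a = -4, b = 4, c = 4.
So g(x) = -4x^2 + 4x + 4.
Check: g(1) = 4. ✓

g(x) = -4x^2 + 4x + 4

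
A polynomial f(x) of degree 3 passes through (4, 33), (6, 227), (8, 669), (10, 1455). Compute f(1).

-3

Forward differences of the values at x = 4, 6, 8, 10:
  f  : 33  227  669  1455
  Δ  : 194  442  786
  Δ^2: 248  344
  Δ^3: 96
The third differences are constant, confirming degree 3.
Interpolating (Newton forward form) and evaluating at x = 1 gives f(1) = -3.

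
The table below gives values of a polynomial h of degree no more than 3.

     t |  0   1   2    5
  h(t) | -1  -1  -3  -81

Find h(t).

h(t) = -t^3 + 2t^2 - t - 1

Using the Lagrange interpolation formula with nodes 0, 1, 2, 5:
  L_0(t) = (t - 1)(t - 2)(t - 5) / -10
  L_1(t) = t(t - 2)(t - 5) / 4
  L_2(t) = t(t - 1)(t - 5) / -6
  L_3(t) = t(t - 1)(t - 2) / 60
Then h(t) = -1·L_0(t) - 1·L_1(t) - 3·L_2(t) - 81·L_3(t).
Expanding and collecting terms gives h(t) = -t^3 + 2t^2 - t - 1.
Check: h(2) = -3. ✓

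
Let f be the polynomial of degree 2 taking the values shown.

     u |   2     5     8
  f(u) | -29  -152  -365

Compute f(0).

Using the Lagrange interpolation formula with nodes 2, 5, 8:
  L_0(u) = (u - 5)(u - 8) / 18
  L_1(u) = (u - 2)(u - 8) / -9
  L_2(u) = (u - 2)(u - 5) / 18
Then f(u) = -29·L_0(u) - 152·L_1(u) - 365·L_2(u).
Expanding and collecting terms gives f(u) = -5u^2 - 6u + 3.
Evaluating at u = 0: f(0) = 3.

3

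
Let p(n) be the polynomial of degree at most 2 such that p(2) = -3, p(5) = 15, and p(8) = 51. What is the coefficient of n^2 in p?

1

Write p(n) = an^2 + bn + c. Substituting each data point gives a linear system:
  4a + 2b + c = -3
  25a + 5b + c = 15
  64a + 8b + c = 51
Solving the system yields a = 1, b = -1, c = -5.
So p(n) = n^2 - n - 5.
The leading coefficient is 1.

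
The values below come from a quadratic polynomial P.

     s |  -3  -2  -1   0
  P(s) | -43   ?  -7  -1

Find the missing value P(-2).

-21

On equispaced nodes a degree-2 polynomial has vanishing third forward difference, so
  - P(-3) + 3·P(-2) - 3·P(-1) + P(0) = 0.
Substituting the known values and solving for P(-2):
  3·P(-2) = -63
  P(-2) = -21.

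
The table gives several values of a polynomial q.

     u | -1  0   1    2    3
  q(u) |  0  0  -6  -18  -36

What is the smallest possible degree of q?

Forward differences of the values at u = -1, 0, 1, 2, 3:
  q  : 0  0  -6  -18  -36
  Δ  : 0  -6  -12  -18
  Δ^2: -6  -6  -6
  Δ^3: 0  0
  Δ^4: 0
The second differences are constant (-6) and nonzero, while all higher differences vanish, so the minimal degree is 2.

2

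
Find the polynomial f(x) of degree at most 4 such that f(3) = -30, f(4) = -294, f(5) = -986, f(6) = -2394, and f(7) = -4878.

Write f(x) = ax^4 + bx^3 + cx^2 + dx + e. Substituting each data point gives a linear system:
  81a + 27b + 9c + 3d + e = -30
  256a + 64b + 16c + 4d + e = -294
  625a + 125b + 25c + 5d + e = -986
  1296a + 216b + 36c + 6d + e = -2394
  2401a + 343b + 49c + 7d + e = -4878
Solving the system yields a = -3, b = 6, c = 5, d = 4, e = -6.
So f(x) = -3x^4 + 6x^3 + 5x^2 + 4x - 6.
Check: f(5) = -986. ✓

f(x) = -3x^4 + 6x^3 + 5x^2 + 4x - 6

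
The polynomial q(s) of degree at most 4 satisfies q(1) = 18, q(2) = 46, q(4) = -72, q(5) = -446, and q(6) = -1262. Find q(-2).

-54

Using the Lagrange interpolation formula with nodes 1, 2, 4, 5, 6:
  L_0(s) = (s - 2)(s - 4)(s - 5)(s - 6) / 60
  L_1(s) = (s - 1)(s - 4)(s - 5)(s - 6) / -24
  L_2(s) = (s - 1)(s - 2)(s - 5)(s - 6) / 12
  L_3(s) = (s - 1)(s - 2)(s - 4)(s - 6) / -12
  L_4(s) = (s - 1)(s - 2)(s - 4)(s - 5) / 40
Then q(s) = 18·L_0(s) + 46·L_1(s) - 72·L_2(s) - 446·L_3(s) - 1262·L_4(s).
Expanding and collecting terms gives q(s) = -2s^4 + 5s^3 + 6s^2 + 5s + 4.
Evaluating at s = -2: q(-2) = -54.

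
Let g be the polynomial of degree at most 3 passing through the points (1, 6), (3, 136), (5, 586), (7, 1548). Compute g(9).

3214

Using the Lagrange interpolation formula with nodes 1, 3, 5, 7:
  L_0(u) = (u - 3)(u - 5)(u - 7) / -48
  L_1(u) = (u - 1)(u - 5)(u - 7) / 16
  L_2(u) = (u - 1)(u - 3)(u - 7) / -16
  L_3(u) = (u - 1)(u - 3)(u - 5) / 48
Then g(u) = 6·L_0(u) + 136·L_1(u) + 586·L_2(u) + 1548·L_3(u).
Expanding and collecting terms gives g(u) = 4u^3 + 4u^2 - 3u + 1.
Evaluating at u = 9: g(9) = 3214.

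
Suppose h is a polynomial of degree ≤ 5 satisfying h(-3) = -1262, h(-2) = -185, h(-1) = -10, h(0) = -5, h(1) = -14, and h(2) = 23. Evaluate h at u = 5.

Forward differences of the values at u = -3, -2, -1, 0, 1, 2:
  h  : -1262  -185  -10  -5  -14  23
  Δ  : 1077  175  5  -9  37
  Δ^2: -902  -170  -14  46
  Δ^3: 732  156  60
  Δ^4: -576  -96
  Δ^5: 480
The fifth differences are constant, confirming degree 5.
Interpolating (Newton forward form) and evaluating at u = 5 gives h(5) = 9650.

9650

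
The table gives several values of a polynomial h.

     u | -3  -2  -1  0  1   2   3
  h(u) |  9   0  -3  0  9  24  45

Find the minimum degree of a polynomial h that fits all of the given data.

Forward differences of the values at u = -3, -2, -1, 0, 1, 2, 3:
  h  : 9  0  -3  0  9  24  45
  Δ  : -9  -3  3  9  15  21
  Δ^2: 6  6  6  6  6
  Δ^3: 0  0  0  0
  Δ^4: 0  0  0
  Δ^5: 0  0
  Δ^6: 0
The second differences are constant (6) and nonzero, while all higher differences vanish, so the minimal degree is 2.

2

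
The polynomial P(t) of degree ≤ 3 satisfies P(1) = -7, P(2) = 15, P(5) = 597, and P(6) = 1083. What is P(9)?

3921

Write P(t) = at^3 + bt^2 + ct + d. Substituting each data point gives a linear system:
  a + b + c + d = -7
  8a + 4b + 2c + d = 15
  125a + 25b + 5c + d = 597
  216a + 36b + 6c + d = 1083
Solving the system yields a = 6, b = -5, c = -5, d = -3.
So P(t) = 6t^3 - 5t^2 - 5t - 3.
Then P(9) = 3921.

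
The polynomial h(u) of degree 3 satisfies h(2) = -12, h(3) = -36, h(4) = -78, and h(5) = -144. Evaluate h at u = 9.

Write h(u) = au^3 + bu^2 + cu + d. Substituting each data point gives a linear system:
  8a + 4b + 2c + d = -12
  27a + 9b + 3c + d = -36
  64a + 16b + 4c + d = -78
  125a + 25b + 5c + d = -144
Solving the system yields a = -1, b = 0, c = -5, d = 6.
So h(u) = -u³ - 5u + 6.
Then h(9) = -768.

-768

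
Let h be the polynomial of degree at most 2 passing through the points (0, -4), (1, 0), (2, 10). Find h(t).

h(t) = 3t^2 + t - 4

Write h(t) = at^2 + bt + c. Substituting each data point gives a linear system:
  c = -4
  a + b + c = 0
  4a + 2b + c = 10
Solving the system yields a = 3, b = 1, c = -4.
So h(t) = 3t^2 + t - 4.
Check: h(0) = -4. ✓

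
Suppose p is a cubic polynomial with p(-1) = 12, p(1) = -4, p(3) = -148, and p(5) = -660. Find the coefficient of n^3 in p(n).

Write p(n) = an^3 + bn^2 + cn + d. Substituting each data point gives a linear system:
  -a + b - c + d = 12
  a + b + c + d = -4
  27a + 9b + 3c + d = -148
  125a + 25b + 5c + d = -660
Solving the system yields a = -5, b = -1, c = -3, d = 5.
So p(n) = -5n^3 - n^2 - 3n + 5.
The leading coefficient is -5.

-5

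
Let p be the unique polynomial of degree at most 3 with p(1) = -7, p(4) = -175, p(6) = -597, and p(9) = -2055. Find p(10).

-2833

Using the Lagrange interpolation formula with nodes 1, 4, 6, 9:
  L_0(t) = (t - 4)(t - 6)(t - 9) / -120
  L_1(t) = (t - 1)(t - 6)(t - 9) / 30
  L_2(t) = (t - 1)(t - 4)(t - 9) / -30
  L_3(t) = (t - 1)(t - 4)(t - 6) / 120
Then p(t) = -7·L_0(t) - 175·L_1(t) - 597·L_2(t) - 2055·L_3(t).
Expanding and collecting terms gives p(t) = -3t^3 + 2t^2 - 3t - 3.
Evaluating at t = 10: p(10) = -2833.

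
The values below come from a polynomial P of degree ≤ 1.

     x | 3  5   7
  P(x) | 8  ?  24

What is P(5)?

On equispaced nodes a degree-1 polynomial has vanishing second forward difference, so
  P(3) - 2·P(5) + P(7) = 0.
Substituting the known values and solving for P(5):
  -2·P(5) = -32
  P(5) = 16.

16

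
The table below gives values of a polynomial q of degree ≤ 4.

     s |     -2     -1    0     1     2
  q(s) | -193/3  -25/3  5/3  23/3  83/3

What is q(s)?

q(s) = -s^4 + 5s^3 - s^2 + 3s + 5/3

Write q(s) = as^4 + bs^3 + cs^2 + ds + e. Substituting each data point gives a linear system:
  16a - 8b + 4c - 2d + e = -193/3
  a - b + c - d + e = -25/3
  e = 5/3
  a + b + c + d + e = 23/3
  16a + 8b + 4c + 2d + e = 83/3
Solving the system yields a = -1, b = 5, c = -1, d = 3, e = 5/3.
So q(s) = -s^4 + 5s^3 - s^2 + 3s + 5/3.
Check: q(2) = 83/3. ✓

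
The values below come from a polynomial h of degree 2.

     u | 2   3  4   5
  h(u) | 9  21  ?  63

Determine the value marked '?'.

On equispaced nodes a degree-2 polynomial has vanishing third forward difference, so
  - h(2) + 3·h(3) - 3·h(4) + h(5) = 0.
Substituting the known values and solving for h(4):
  -3·h(4) = -117
  h(4) = 39.

39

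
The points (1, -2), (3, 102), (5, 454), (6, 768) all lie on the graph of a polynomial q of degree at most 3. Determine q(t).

Using the Lagrange interpolation formula with nodes 1, 3, 5, 6:
  L_0(t) = (t - 3)(t - 5)(t - 6) / -40
  L_1(t) = (t - 1)(t - 5)(t - 6) / 12
  L_2(t) = (t - 1)(t - 3)(t - 6) / -8
  L_3(t) = (t - 1)(t - 3)(t - 5) / 15
Then q(t) = -2·L_0(t) + 102·L_1(t) + 454·L_2(t) + 768·L_3(t).
Expanding and collecting terms gives q(t) = 3t³ + 4t² - 3t - 6.
Check: q(3) = 102. ✓

q(t) = 3t^3 + 4t^2 - 3t - 6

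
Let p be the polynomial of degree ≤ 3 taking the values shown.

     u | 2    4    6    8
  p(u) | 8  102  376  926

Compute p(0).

Write p(u) = au^3 + bu^2 + cu + d. Substituting each data point gives a linear system:
  8a + 4b + 2c + d = 8
  64a + 16b + 4c + d = 102
  216a + 36b + 6c + d = 376
  512a + 64b + 8c + d = 926
Solving the system yields a = 2, b = -3/2, c = 0, d = -2.
So p(u) = 2u^3 - (3/2)u^2 - 2.
Then p(0) = -2.

-2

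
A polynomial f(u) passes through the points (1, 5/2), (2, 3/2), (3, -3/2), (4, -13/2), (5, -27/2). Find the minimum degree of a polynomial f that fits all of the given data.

Forward differences of the values at u = 1, 2, 3, 4, 5:
  f  : 5/2  3/2  -3/2  -13/2  -27/2
  Δ  : -1  -3  -5  -7
  Δ^2: -2  -2  -2
  Δ^3: 0  0
  Δ^4: 0
The second differences are constant (-2) and nonzero, while all higher differences vanish, so the minimal degree is 2.

2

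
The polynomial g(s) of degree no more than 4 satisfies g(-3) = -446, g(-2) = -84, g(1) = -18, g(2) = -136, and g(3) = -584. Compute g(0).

Using the Lagrange interpolation formula with nodes -3, -2, 1, 2, 3:
  L_0(s) = (s + 2)(s - 1)(s - 2)(s - 3) / 120
  L_1(s) = (s + 3)(s - 1)(s - 2)(s - 3) / -60
  L_2(s) = (s + 3)(s + 2)(s - 2)(s - 3) / 24
  L_3(s) = (s + 3)(s + 2)(s - 1)(s - 3) / -20
  L_4(s) = (s + 3)(s + 2)(s - 1)(s - 2) / 60
Then g(s) = -446·L_0(s) - 84·L_1(s) - 18·L_2(s) - 136·L_3(s) - 584·L_4(s).
Expanding and collecting terms gives g(s) = -6s⁴ - 2s³ - 3s² - 5s - 2.
Evaluating at s = 0: g(0) = -2.

-2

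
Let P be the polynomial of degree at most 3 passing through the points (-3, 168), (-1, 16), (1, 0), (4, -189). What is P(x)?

P(x) = -4x^3 + 5x^2 - 4x + 3

Using the Lagrange interpolation formula with nodes -3, -1, 1, 4:
  L_0(x) = (x + 1)(x - 1)(x - 4) / -56
  L_1(x) = (x + 3)(x - 1)(x - 4) / 20
  L_2(x) = (x + 3)(x + 1)(x - 4) / -24
  L_3(x) = (x + 3)(x + 1)(x - 1) / 105
Then P(x) = 168·L_0(x) + 16·L_1(x) + 0·L_2(x) - 189·L_3(x).
Expanding and collecting terms gives P(x) = -4x^3 + 5x^2 - 4x + 3.
Check: P(4) = -189. ✓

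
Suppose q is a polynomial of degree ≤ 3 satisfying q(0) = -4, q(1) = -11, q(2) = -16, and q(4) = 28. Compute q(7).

Using the Lagrange interpolation formula with nodes 0, 1, 2, 4:
  L_0(u) = (u - 1)(u - 2)(u - 4) / -8
  L_1(u) = u(u - 2)(u - 4) / 3
  L_2(u) = u(u - 1)(u - 4) / -4
  L_3(u) = u(u - 1)(u - 2) / 24
Then q(u) = -4·L_0(u) - 11·L_1(u) - 16·L_2(u) + 28·L_3(u).
Expanding and collecting terms gives q(u) = 2u³ - 5u² - 4u - 4.
Evaluating at u = 7: q(7) = 409.

409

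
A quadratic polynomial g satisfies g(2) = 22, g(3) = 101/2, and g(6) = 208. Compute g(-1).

Using the Lagrange interpolation formula with nodes 2, 3, 6:
  L_0(x) = (x - 3)(x - 6) / 4
  L_1(x) = (x - 2)(x - 6) / -3
  L_2(x) = (x - 2)(x - 3) / 12
Then g(x) = 22·L_0(x) + 101/2·L_1(x) + 208·L_2(x).
Expanding and collecting terms gives g(x) = 6x² - (3/2)x + 1.
Evaluating at x = -1: g(-1) = 17/2.

17/2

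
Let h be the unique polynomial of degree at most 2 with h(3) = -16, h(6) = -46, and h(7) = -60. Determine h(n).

h(n) = -n^2 - n - 4

Using the Lagrange interpolation formula with nodes 3, 6, 7:
  L_0(n) = (n - 6)(n - 7) / 12
  L_1(n) = (n - 3)(n - 7) / -3
  L_2(n) = (n - 3)(n - 6) / 4
Then h(n) = -16·L_0(n) - 46·L_1(n) - 60·L_2(n).
Expanding and collecting terms gives h(n) = -n² - n - 4.
Check: h(7) = -60. ✓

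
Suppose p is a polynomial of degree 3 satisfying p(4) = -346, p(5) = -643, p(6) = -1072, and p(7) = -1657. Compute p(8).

-2422

Forward differences of the values at u = 4, 5, 6, 7:
  p  : -346  -643  -1072  -1657
  Δ  : -297  -429  -585
  Δ^2: -132  -156
  Δ^3: -24
The third differences are constant, confirming degree 3.
Interpolating (Newton forward form) and evaluating at u = 8 gives p(8) = -2422.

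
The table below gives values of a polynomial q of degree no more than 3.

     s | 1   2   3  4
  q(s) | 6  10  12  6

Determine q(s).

Using the Lagrange interpolation formula with nodes 1, 2, 3, 4:
  L_0(s) = (s - 2)(s - 3)(s - 4) / -6
  L_1(s) = (s - 1)(s - 3)(s - 4) / 2
  L_2(s) = (s - 1)(s - 2)(s - 4) / -2
  L_3(s) = (s - 1)(s - 2)(s - 3) / 6
Then q(s) = 6·L_0(s) + 10·L_1(s) + 12·L_2(s) + 6·L_3(s).
Expanding and collecting terms gives q(s) = -s³ + 5s² - 4s + 6.
Check: q(2) = 10. ✓

q(s) = -s^3 + 5s^2 - 4s + 6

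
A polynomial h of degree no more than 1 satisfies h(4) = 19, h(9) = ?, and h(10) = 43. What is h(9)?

The 2 known points determine the degree-1 polynomial uniquely.
Write h(x) = ax + b. Substituting each data point gives a linear system:
  4a + b = 19
  10a + b = 43
Solving the system yields a = 4, b = 3.
So h(x) = 4x + 3.
Then h(9) = 39.

39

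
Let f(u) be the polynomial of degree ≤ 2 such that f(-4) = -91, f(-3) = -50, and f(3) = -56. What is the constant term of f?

1

Write f(u) = au^2 + bu + c. Substituting each data point gives a linear system:
  16a - 4b + c = -91
  9a - 3b + c = -50
  9a + 3b + c = -56
Solving the system yields a = -6, b = -1, c = 1.
So f(u) = -6u² - u + 1.
The constant term is 1.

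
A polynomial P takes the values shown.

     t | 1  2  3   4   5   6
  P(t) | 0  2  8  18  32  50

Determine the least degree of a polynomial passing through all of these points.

Forward differences of the values at t = 1, 2, 3, 4, 5, 6:
  P  : 0  2  8  18  32  50
  Δ  : 2  6  10  14  18
  Δ^2: 4  4  4  4
  Δ^3: 0  0  0
  Δ^4: 0  0
  Δ^5: 0
The second differences are constant (4) and nonzero, while all higher differences vanish, so the minimal degree is 2.

2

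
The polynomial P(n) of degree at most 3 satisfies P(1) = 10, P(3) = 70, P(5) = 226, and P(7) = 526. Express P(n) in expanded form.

P(n) = n^3 + 3n^2 + 5n + 1

Write P(n) = an^3 + bn^2 + cn + d. Substituting each data point gives a linear system:
  a + b + c + d = 10
  27a + 9b + 3c + d = 70
  125a + 25b + 5c + d = 226
  343a + 49b + 7c + d = 526
Solving the system yields a = 1, b = 3, c = 5, d = 1.
So P(n) = n^3 + 3n^2 + 5n + 1.
Check: P(7) = 526. ✓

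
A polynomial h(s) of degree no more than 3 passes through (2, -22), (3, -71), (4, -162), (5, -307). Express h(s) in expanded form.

Using the Lagrange interpolation formula with nodes 2, 3, 4, 5:
  L_0(s) = (s - 3)(s - 4)(s - 5) / -6
  L_1(s) = (s - 2)(s - 4)(s - 5) / 2
  L_2(s) = (s - 2)(s - 3)(s - 5) / -2
  L_3(s) = (s - 2)(s - 3)(s - 4) / 6
Then h(s) = -22·L_0(s) - 71·L_1(s) - 162·L_2(s) - 307·L_3(s).
Expanding and collecting terms gives h(s) = -2s^3 - 3s^2 + 4s - 2.
Check: h(3) = -71. ✓

h(s) = -2s^3 - 3s^2 + 4s - 2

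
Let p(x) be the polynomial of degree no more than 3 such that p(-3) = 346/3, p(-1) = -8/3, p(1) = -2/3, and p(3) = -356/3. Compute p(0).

-5/3

Using the Lagrange interpolation formula with nodes -3, -1, 1, 3:
  L_0(x) = (x + 1)(x - 1)(x - 3) / -48
  L_1(x) = (x + 3)(x - 1)(x - 3) / 16
  L_2(x) = (x + 3)(x + 1)(x - 3) / -16
  L_3(x) = (x + 3)(x + 1)(x - 1) / 48
Then p(x) = 346/3·L_0(x) - 8/3·L_1(x) - 2/3·L_2(x) - 356/3·L_3(x).
Expanding and collecting terms gives p(x) = -5x^3 + 6x - 5/3.
Evaluating at x = 0: p(0) = -5/3.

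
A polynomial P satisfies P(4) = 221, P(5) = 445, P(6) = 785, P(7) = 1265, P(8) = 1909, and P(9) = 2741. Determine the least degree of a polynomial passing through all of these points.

3

Forward differences of the values at n = 4, 5, 6, 7, 8, 9:
  P  : 221  445  785  1265  1909  2741
  Δ  : 224  340  480  644  832
  Δ^2: 116  140  164  188
  Δ^3: 24  24  24
  Δ^4: 0  0
  Δ^5: 0
The third differences are constant (24) and nonzero, while all higher differences vanish, so the minimal degree is 3.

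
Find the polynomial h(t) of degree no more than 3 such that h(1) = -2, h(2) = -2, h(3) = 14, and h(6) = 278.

h(t) = 2t^3 - 4t^2 - 2t + 2

Using the Lagrange interpolation formula with nodes 1, 2, 3, 6:
  L_0(t) = (t - 2)(t - 3)(t - 6) / -10
  L_1(t) = (t - 1)(t - 3)(t - 6) / 4
  L_2(t) = (t - 1)(t - 2)(t - 6) / -6
  L_3(t) = (t - 1)(t - 2)(t - 3) / 60
Then h(t) = -2·L_0(t) - 2·L_1(t) + 14·L_2(t) + 278·L_3(t).
Expanding and collecting terms gives h(t) = 2t³ - 4t² - 2t + 2.
Check: h(2) = -2. ✓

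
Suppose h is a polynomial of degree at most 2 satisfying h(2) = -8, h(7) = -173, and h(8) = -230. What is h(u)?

Write h(u) = au^2 + bu + c. Substituting each data point gives a linear system:
  4a + 2b + c = -8
  49a + 7b + c = -173
  64a + 8b + c = -230
Solving the system yields a = -4, b = 3, c = 2.
So h(u) = -4u^2 + 3u + 2.
Check: h(7) = -173. ✓

h(u) = -4u^2 + 3u + 2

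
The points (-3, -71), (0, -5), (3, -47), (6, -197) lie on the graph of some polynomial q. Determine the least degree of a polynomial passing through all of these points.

2

Forward differences of the values at t = -3, 0, 3, 6:
  q  : -71  -5  -47  -197
  Δ  : 66  -42  -150
  Δ^2: -108  -108
  Δ^3: 0
The second differences are constant (-108) and nonzero, while all higher differences vanish, so the minimal degree is 2.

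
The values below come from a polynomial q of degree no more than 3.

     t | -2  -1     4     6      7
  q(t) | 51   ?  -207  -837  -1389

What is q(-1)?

The 4 known points determine the degree-3 polynomial uniquely.
Write q(t) = at^3 + bt^2 + ct + d. Substituting each data point gives a linear system:
  -8a + 4b - 2c + d = 51
  64a + 16b + 4c + d = -207
  216a + 36b + 6c + d = -837
  343a + 49b + 7c + d = -1389
Solving the system yields a = -5, b = 6, c = 5, d = -3.
So q(t) = -5t³ + 6t² + 5t - 3.
Then q(-1) = 3.

3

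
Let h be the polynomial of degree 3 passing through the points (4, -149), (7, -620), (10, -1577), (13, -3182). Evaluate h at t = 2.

-25

Forward differences of the values at t = 4, 7, 10, 13:
  h  : -149  -620  -1577  -3182
  Δ  : -471  -957  -1605
  Δ^2: -486  -648
  Δ^3: -162
The third differences are constant, confirming degree 3.
Interpolating (Newton forward form) and evaluating at t = 2 gives h(2) = -25.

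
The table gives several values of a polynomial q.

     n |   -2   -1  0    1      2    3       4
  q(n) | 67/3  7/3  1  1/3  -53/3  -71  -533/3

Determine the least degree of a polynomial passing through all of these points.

Forward differences of the values at n = -2, -1, 0, 1, 2, 3, 4:
  q  : 67/3  7/3  1  1/3  -53/3  -71  -533/3
  Δ  : -20  -4/3  -2/3  -18  -160/3  -320/3
  Δ^2: 56/3  2/3  -52/3  -106/3  -160/3
  Δ^3: -18  -18  -18  -18
  Δ^4: 0  0  0
  Δ^5: 0  0
  Δ^6: 0
The third differences are constant (-18) and nonzero, while all higher differences vanish, so the minimal degree is 3.

3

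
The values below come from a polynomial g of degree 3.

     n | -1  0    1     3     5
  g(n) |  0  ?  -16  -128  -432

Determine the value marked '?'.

-2

The 4 known points determine the degree-3 polynomial uniquely.
Write g(n) = an^3 + bn^2 + cn + d. Substituting each data point gives a linear system:
  -a + b - c + d = 0
  a + b + c + d = -16
  27a + 9b + 3c + d = -128
  125a + 25b + 5c + d = -432
Solving the system yields a = -2, b = -6, c = -6, d = -2.
So g(n) = -2n³ - 6n² - 6n - 2.
Then g(0) = -2.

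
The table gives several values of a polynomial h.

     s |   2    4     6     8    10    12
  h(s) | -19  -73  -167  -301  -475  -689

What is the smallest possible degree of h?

2

Forward differences of the values at s = 2, 4, 6, 8, 10, 12:
  h  : -19  -73  -167  -301  -475  -689
  Δ  : -54  -94  -134  -174  -214
  Δ^2: -40  -40  -40  -40
  Δ^3: 0  0  0
  Δ^4: 0  0
  Δ^5: 0
The second differences are constant (-40) and nonzero, while all higher differences vanish, so the minimal degree is 2.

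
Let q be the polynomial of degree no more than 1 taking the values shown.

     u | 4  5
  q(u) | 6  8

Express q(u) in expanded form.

Using the Lagrange interpolation formula with nodes 4, 5:
  L_0(u) = (u - 5) / -1
  L_1(u) = (u - 4) / 1
Then q(u) = 6·L_0(u) + 8·L_1(u).
Expanding and collecting terms gives q(u) = 2u - 2.
Check: q(4) = 6. ✓

q(u) = 2u - 2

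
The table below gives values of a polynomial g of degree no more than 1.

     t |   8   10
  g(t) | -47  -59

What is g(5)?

Write g(t) = at + b. Substituting each data point gives a linear system:
  8a + b = -47
  10a + b = -59
Solving the system yields a = -6, b = 1.
So g(t) = -6t + 1.
Then g(5) = -29.

-29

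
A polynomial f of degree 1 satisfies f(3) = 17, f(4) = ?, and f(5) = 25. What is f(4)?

21

On equispaced nodes a degree-1 polynomial has vanishing second forward difference, so
  f(3) - 2·f(4) + f(5) = 0.
Substituting the known values and solving for f(4):
  -2·f(4) = -42
  f(4) = 21.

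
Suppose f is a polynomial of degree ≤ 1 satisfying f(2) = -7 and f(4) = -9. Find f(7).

-12

Using the Lagrange interpolation formula with nodes 2, 4:
  L_0(s) = (s - 4) / -2
  L_1(s) = (s - 2) / 2
Then f(s) = -7·L_0(s) - 9·L_1(s).
Expanding and collecting terms gives f(s) = -s - 5.
Evaluating at s = 7: f(7) = -12.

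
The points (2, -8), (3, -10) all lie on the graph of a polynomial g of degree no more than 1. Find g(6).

-16

Using the Lagrange interpolation formula with nodes 2, 3:
  L_0(s) = (s - 3) / -1
  L_1(s) = (s - 2) / 1
Then g(s) = -8·L_0(s) - 10·L_1(s).
Expanding and collecting terms gives g(s) = -2s - 4.
Evaluating at s = 6: g(6) = -16.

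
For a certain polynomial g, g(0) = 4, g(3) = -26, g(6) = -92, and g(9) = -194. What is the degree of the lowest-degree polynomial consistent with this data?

Forward differences of the values at n = 0, 3, 6, 9:
  g  : 4  -26  -92  -194
  Δ  : -30  -66  -102
  Δ^2: -36  -36
  Δ^3: 0
The second differences are constant (-36) and nonzero, while all higher differences vanish, so the minimal degree is 2.

2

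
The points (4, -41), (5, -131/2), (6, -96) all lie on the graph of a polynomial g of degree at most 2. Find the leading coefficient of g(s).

Write g(s) = as^2 + bs + c. Substituting each data point gives a linear system:
  16a + 4b + c = -41
  25a + 5b + c = -131/2
  36a + 6b + c = -96
Solving the system yields a = -3, b = 5/2, c = -3.
So g(s) = -3s^2 + (5/2)s - 3.
The leading coefficient is -3.

-3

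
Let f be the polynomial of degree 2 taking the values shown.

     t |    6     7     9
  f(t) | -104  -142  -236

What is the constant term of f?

Write f(t) = at^2 + bt + c. Substituting each data point gives a linear system:
  36a + 6b + c = -104
  49a + 7b + c = -142
  81a + 9b + c = -236
Solving the system yields a = -3, b = 1, c = -2.
So f(t) = -3t² + t - 2.
The constant term is -2.

-2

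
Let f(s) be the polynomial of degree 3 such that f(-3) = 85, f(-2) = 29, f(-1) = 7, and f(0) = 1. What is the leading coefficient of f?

-3

Write f(s) = as^3 + bs^2 + cs + d. Substituting each data point gives a linear system:
  -27a + 9b - 3c + d = 85
  -8a + 4b - 2c + d = 29
  -a + b - c + d = 7
  d = 1
Solving the system yields a = -3, b = -1, c = -4, d = 1.
So f(s) = -3s³ - s² - 4s + 1.
The leading coefficient is -3.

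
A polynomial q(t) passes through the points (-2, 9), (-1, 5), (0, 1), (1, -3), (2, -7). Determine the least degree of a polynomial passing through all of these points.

Forward differences of the values at t = -2, -1, 0, 1, 2:
  q  : 9  5  1  -3  -7
  Δ  : -4  -4  -4  -4
  Δ^2: 0  0  0
  Δ^3: 0  0
  Δ^4: 0
The first differences are constant (-4) and nonzero, while all higher differences vanish, so the minimal degree is 1.

1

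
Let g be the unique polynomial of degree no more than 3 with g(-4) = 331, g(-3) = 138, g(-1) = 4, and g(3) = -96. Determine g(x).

Write g(x) = ax^3 + bx^2 + cx + d. Substituting each data point gives a linear system:
  -64a + 16b - 4c + d = 331
  -27a + 9b - 3c + d = 138
  -a + b - c + d = 4
  27a + 9b + 3c + d = -96
Solving the system yields a = -5, b = 2, c = 6, d = 3.
So g(x) = -5x^3 + 2x^2 + 6x + 3.
Check: g(3) = -96. ✓

g(x) = -5x^3 + 2x^2 + 6x + 3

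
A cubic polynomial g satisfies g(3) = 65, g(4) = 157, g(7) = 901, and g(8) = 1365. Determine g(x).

Using the Lagrange interpolation formula with nodes 3, 4, 7, 8:
  L_0(x) = (x - 4)(x - 7)(x - 8) / -20
  L_1(x) = (x - 3)(x - 7)(x - 8) / 12
  L_2(x) = (x - 3)(x - 4)(x - 8) / -12
  L_3(x) = (x - 3)(x - 4)(x - 7) / 20
Then g(x) = 65·L_0(x) + 157·L_1(x) + 901·L_2(x) + 1365·L_3(x).
Expanding and collecting terms gives g(x) = 3x³ - 3x² + 2x + 5.
Check: g(3) = 65. ✓

g(x) = 3x^3 - 3x^2 + 2x + 5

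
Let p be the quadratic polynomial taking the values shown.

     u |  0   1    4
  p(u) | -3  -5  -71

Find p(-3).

Using the Lagrange interpolation formula with nodes 0, 1, 4:
  L_0(u) = (u - 1)(u - 4) / 4
  L_1(u) = u(u - 4) / -3
  L_2(u) = u(u - 1) / 12
Then p(u) = -3·L_0(u) - 5·L_1(u) - 71·L_2(u).
Expanding and collecting terms gives p(u) = -5u^2 + 3u - 3.
Evaluating at u = -3: p(-3) = -57.

-57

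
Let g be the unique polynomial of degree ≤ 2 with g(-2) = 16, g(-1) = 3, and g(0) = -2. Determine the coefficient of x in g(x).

Write g(x) = ax^2 + bx + c. Substituting each data point gives a linear system:
  4a - 2b + c = 16
  a - b + c = 3
  c = -2
Solving the system yields a = 4, b = -1, c = -2.
So g(x) = 4x^2 - x - 2.
The coefficient of x is -1.

-1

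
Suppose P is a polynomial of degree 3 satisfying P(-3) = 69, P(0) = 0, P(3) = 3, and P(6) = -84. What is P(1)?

1

Write P(u) = au^3 + bu^2 + cu + d. Substituting each data point gives a linear system:
  -27a + 9b - 3c + d = 69
  d = 0
  27a + 9b + 3c + d = 3
  216a + 36b + 6c + d = -84
Solving the system yields a = -1, b = 4, c = -2, d = 0.
So P(u) = -u^3 + 4u^2 - 2u.
Then P(1) = 1.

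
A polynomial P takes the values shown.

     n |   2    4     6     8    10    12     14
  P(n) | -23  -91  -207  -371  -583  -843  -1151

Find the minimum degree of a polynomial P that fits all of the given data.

2

Forward differences of the values at n = 2, 4, 6, 8, 10, 12, 14:
  P  : -23  -91  -207  -371  -583  -843  -1151
  Δ  : -68  -116  -164  -212  -260  -308
  Δ^2: -48  -48  -48  -48  -48
  Δ^3: 0  0  0  0
  Δ^4: 0  0  0
  Δ^5: 0  0
  Δ^6: 0
The second differences are constant (-48) and nonzero, while all higher differences vanish, so the minimal degree is 2.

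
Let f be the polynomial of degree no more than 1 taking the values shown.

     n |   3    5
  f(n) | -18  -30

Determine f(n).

f(n) = -6n

Write f(n) = an + b. Substituting each data point gives a linear system:
  3a + b = -18
  5a + b = -30
Solving the system yields a = -6, b = 0.
So f(n) = -6n.
Check: f(5) = -30. ✓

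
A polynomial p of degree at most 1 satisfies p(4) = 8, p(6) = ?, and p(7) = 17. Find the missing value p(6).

The 2 known points determine the degree-1 polynomial uniquely.
Write p(t) = at + b. Substituting each data point gives a linear system:
  4a + b = 8
  7a + b = 17
Solving the system yields a = 3, b = -4.
So p(t) = 3t - 4.
Then p(6) = 14.

14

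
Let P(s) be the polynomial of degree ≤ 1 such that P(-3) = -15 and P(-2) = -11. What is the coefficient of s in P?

Write P(s) = as + b. Substituting each data point gives a linear system:
  -3a + b = -15
  -2a + b = -11
Solving the system yields a = 4, b = -3.
So P(s) = 4s - 3.
The leading coefficient is 4.

4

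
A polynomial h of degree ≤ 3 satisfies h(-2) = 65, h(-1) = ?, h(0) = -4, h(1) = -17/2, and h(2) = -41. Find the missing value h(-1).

17/2

The 4 known points determine the degree-3 polynomial uniquely.
Write h(t) = at^3 + bt^2 + ct + d. Substituting each data point gives a linear system:
  -8a + 4b - 2c + d = 65
  d = -4
  a + b + c + d = -17/2
  8a + 4b + 2c + d = -41
Solving the system yields a = -6, b = 4, c = -5/2, d = -4.
So h(t) = -6t^3 + 4t^2 - (5/2)t - 4.
Then h(-1) = 17/2.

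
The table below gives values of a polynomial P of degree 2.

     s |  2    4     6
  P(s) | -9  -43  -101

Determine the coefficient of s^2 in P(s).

Write P(s) = as^2 + bs + c. Substituting each data point gives a linear system:
  4a + 2b + c = -9
  16a + 4b + c = -43
  36a + 6b + c = -101
Solving the system yields a = -3, b = 1, c = 1.
So P(s) = -3s^2 + s + 1.
The leading coefficient is -3.

-3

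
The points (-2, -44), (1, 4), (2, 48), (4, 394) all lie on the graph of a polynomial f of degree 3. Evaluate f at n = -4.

Using the Lagrange interpolation formula with nodes -2, 1, 2, 4:
  L_0(n) = (n - 1)(n - 2)(n - 4) / -72
  L_1(n) = (n + 2)(n - 2)(n - 4) / 9
  L_2(n) = (n + 2)(n - 1)(n - 4) / -8
  L_3(n) = (n + 2)(n - 1)(n - 2) / 36
Then f(n) = -44·L_0(n) + 4·L_1(n) + 48·L_2(n) + 394·L_3(n).
Expanding and collecting terms gives f(n) = 6n³ + n² - n - 2.
Evaluating at n = -4: f(-4) = -366.

-366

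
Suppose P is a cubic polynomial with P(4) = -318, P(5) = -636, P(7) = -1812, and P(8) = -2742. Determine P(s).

Write P(s) = as^3 + bs^2 + cs + d. Substituting each data point gives a linear system:
  64a + 16b + 4c + d = -318
  125a + 25b + 5c + d = -636
  343a + 49b + 7c + d = -1812
  512a + 64b + 8c + d = -2742
Solving the system yields a = -6, b = 6, c = -6, d = -6.
So P(s) = -6s^3 + 6s^2 - 6s - 6.
Check: P(7) = -1812. ✓

P(s) = -6s^3 + 6s^2 - 6s - 6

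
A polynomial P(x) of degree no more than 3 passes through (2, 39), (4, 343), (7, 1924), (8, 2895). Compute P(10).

5719

Using the Lagrange interpolation formula with nodes 2, 4, 7, 8:
  L_0(x) = (x - 4)(x - 7)(x - 8) / -60
  L_1(x) = (x - 2)(x - 7)(x - 8) / 24
  L_2(x) = (x - 2)(x - 4)(x - 8) / -15
  L_3(x) = (x - 2)(x - 4)(x - 7) / 24
Then P(x) = 39·L_0(x) + 343·L_1(x) + 1924·L_2(x) + 2895·L_3(x).
Expanding and collecting terms gives P(x) = 6x³ - 3x² + 2x - 1.
Evaluating at x = 10: P(10) = 5719.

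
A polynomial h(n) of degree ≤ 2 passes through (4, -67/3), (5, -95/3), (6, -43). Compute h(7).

Write h(n) = an^2 + bn + c. Substituting each data point gives a linear system:
  16a + 4b + c = -67/3
  25a + 5b + c = -95/3
  36a + 6b + c = -43
Solving the system yields a = -1, b = -1/3, c = -5.
So h(n) = -n² - (1/3)n - 5.
Then h(7) = -169/3.

-169/3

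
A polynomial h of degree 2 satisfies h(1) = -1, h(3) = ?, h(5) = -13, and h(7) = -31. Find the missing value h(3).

-3

On equispaced nodes a degree-2 polynomial has vanishing third forward difference, so
  - h(1) + 3·h(3) - 3·h(5) + h(7) = 0.
Substituting the known values and solving for h(3):
  3·h(3) = -9
  h(3) = -3.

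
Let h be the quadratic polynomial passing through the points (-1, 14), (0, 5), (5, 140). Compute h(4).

Write h(t) = at^2 + bt + c. Substituting each data point gives a linear system:
  a - b + c = 14
  c = 5
  25a + 5b + c = 140
Solving the system yields a = 6, b = -3, c = 5.
So h(t) = 6t^2 - 3t + 5.
Then h(4) = 89.

89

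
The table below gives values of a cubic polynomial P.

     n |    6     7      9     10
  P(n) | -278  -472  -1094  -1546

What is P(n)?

P(n) = -2n^3 + 5n^2 - 5n + 4

Write P(n) = an^3 + bn^2 + cn + d. Substituting each data point gives a linear system:
  216a + 36b + 6c + d = -278
  343a + 49b + 7c + d = -472
  729a + 81b + 9c + d = -1094
  1000a + 100b + 10c + d = -1546
Solving the system yields a = -2, b = 5, c = -5, d = 4.
So P(n) = -2n^3 + 5n^2 - 5n + 4.
Check: P(10) = -1546. ✓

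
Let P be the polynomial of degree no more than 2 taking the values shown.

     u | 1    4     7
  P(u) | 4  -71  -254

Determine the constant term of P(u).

Write P(u) = au^2 + bu + c. Substituting each data point gives a linear system:
  a + b + c = 4
  16a + 4b + c = -71
  49a + 7b + c = -254
Solving the system yields a = -6, b = 5, c = 5.
So P(u) = -6u^2 + 5u + 5.
The constant term is 5.

5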